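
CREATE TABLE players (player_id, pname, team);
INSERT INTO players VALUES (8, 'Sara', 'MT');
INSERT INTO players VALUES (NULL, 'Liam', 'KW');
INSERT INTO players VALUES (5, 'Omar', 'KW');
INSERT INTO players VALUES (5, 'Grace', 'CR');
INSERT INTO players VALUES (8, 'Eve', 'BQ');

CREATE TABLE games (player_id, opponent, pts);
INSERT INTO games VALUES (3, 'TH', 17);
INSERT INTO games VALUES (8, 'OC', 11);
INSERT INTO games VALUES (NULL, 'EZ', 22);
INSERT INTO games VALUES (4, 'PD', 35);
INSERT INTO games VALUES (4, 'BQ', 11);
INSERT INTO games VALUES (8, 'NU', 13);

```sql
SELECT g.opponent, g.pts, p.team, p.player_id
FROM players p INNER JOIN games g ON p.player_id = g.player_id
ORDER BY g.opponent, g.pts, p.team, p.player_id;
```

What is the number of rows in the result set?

INNER JOIN keeps only pairs where the ON condition holds.
Matching on p.player_id = g.player_id. A NULL in a compared column never satisfies the condition.
Matched pairs: 4.
Total: 4 rows.

4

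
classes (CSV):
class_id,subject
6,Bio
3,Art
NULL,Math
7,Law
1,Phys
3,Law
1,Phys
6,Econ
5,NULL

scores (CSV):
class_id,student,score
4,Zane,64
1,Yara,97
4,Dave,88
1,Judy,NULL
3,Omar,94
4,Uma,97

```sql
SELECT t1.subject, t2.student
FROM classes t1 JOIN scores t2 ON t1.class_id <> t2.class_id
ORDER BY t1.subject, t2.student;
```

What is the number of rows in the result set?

INNER JOIN keeps only pairs where the ON condition holds.
Matching on t1.class_id <> t2.class_id. A NULL in a compared column never satisfies the condition.
- t1 row (class_id=6): matches 6 t2 row(s) → 6 output row(s).
- t1 row (class_id=3): matches 5 t2 row(s) → 5 output row(s).
- t1 row (class_id=NULL): no match → dropped.
- t1 row (class_id=7): matches 6 t2 row(s) → 6 output row(s).
- t1 row (class_id=1): matches 4 t2 row(s) → 4 output row(s).
- t1 row (class_id=3): matches 5 t2 row(s) → 5 output row(s).
- t1 row (class_id=1): matches 4 t2 row(s) → 4 output row(s).
- t1 row (class_id=6): matches 6 t2 row(s) → 6 output row(s).
- t1 row (class_id=5): matches 6 t2 row(s) → 6 output row(s).
Total: 42 rows.

42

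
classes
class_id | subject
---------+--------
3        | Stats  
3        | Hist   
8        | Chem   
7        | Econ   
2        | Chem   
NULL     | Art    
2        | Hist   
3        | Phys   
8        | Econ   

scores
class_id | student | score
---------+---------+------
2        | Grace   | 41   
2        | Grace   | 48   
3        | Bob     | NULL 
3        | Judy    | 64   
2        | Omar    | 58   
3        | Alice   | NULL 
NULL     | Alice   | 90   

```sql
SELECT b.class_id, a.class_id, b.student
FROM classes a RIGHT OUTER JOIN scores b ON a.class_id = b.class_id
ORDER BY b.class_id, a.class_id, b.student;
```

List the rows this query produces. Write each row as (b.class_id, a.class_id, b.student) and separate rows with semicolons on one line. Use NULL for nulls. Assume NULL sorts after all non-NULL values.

(2, 2, Grace); (2, 2, Grace); (2, 2, Grace); (2, 2, Grace); (2, 2, Omar); (2, 2, Omar); (3, 3, Alice); (3, 3, Alice); (3, 3, Alice); (3, 3, Bob); (3, 3, Bob); (3, 3, Bob); (3, 3, Judy); (3, 3, Judy); (3, 3, Judy); (NULL, NULL, Alice)

RIGHT JOIN keeps every row from `scores`; unmatched rows get NULL for `classes`'s columns.
Matching on a.class_id = b.class_id. A NULL in a compared column never satisfies the condition.
- a (class_id=3) pairs with 3 row(s) of b.
- a (class_id=3) pairs with 3 row(s) of b.
- a (class_id=8) has no partner in b.
- a (class_id=7) has no partner in b.
- a (class_id=2) pairs with 3 row(s) of b.
- a (class_id=NULL) has no partner in b.
- a (class_id=2) pairs with 3 row(s) of b.
- a (class_id=3) pairs with 3 row(s) of b.
- a (class_id=8) has no partner in b.
- 1 b row(s) had no a match → kept, a columns NULL.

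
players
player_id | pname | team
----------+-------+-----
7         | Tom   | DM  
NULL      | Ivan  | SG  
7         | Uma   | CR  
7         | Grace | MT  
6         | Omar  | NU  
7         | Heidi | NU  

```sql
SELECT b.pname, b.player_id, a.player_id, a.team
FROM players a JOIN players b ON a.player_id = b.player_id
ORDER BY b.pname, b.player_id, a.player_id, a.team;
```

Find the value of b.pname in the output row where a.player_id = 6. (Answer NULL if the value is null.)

Omar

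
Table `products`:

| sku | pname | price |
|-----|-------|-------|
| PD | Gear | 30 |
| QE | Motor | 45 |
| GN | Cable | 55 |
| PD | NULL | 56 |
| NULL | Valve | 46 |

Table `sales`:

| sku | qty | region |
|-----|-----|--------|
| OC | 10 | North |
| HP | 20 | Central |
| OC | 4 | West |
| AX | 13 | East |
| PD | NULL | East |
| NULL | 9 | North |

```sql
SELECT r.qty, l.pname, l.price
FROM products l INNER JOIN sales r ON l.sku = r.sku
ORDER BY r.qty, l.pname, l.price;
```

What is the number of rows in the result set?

2

INNER JOIN keeps only pairs where the ON condition holds.
Matching on l.sku = r.sku. A NULL in a compared column never satisfies the condition.
Matched pairs: 2.
Total: 2 rows.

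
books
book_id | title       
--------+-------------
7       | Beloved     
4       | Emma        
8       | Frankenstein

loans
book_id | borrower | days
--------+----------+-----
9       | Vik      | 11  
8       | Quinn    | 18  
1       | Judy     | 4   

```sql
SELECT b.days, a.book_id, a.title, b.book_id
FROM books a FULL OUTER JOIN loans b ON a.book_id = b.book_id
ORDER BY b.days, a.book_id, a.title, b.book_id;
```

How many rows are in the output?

5

FULL OUTER JOIN keeps every row from both sides; unmatched rows get NULL for the other side's columns.
Matching on a.book_id = b.book_id.
- a row (book_id=7): no match → kept, b columns NULL.
- a row (book_id=4): no match → kept, b columns NULL.
- a row (book_id=8): matches 1 b row(s) → 1 output row(s).
- plus 2 unmatched b row(s), each kept with NULL a columns.
Total: 1 matched + 4 padded = 5 rows.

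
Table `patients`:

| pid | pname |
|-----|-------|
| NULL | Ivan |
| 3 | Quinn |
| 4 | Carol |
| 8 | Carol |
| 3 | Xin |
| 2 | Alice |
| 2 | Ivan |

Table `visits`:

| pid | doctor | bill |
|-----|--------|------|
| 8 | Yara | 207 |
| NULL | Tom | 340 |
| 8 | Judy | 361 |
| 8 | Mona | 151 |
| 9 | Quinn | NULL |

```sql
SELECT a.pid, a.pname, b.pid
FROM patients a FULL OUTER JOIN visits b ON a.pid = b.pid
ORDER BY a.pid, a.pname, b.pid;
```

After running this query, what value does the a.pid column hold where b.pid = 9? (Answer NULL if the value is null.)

FULL OUTER JOIN keeps every row from both sides; unmatched rows get NULL for the other side's columns.
Matching on a.pid = b.pid. A NULL in a compared column never satisfies the condition.
Matched pairs: 3; unmatched a rows kept: 6; unmatched b rows kept: 2.

NULL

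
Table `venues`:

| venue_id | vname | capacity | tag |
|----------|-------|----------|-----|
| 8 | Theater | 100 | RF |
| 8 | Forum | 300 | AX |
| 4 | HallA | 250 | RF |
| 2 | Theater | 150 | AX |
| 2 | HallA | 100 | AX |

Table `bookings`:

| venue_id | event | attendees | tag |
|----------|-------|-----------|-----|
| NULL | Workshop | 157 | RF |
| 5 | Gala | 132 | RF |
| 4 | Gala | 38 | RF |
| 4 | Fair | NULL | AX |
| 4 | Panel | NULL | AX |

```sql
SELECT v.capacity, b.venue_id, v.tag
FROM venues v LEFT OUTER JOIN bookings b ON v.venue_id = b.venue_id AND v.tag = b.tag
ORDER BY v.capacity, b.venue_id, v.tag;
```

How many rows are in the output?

5

LEFT JOIN keeps every row from `venues`; unmatched rows get NULL for `bookings`'s columns.
Matching on v.venue_id = b.venue_id AND v.tag = b.tag. A NULL in a compared column never satisfies the condition.
- v (venue_id=8, tag=RF) has no partner → padded with NULL.
- v (venue_id=8, tag=AX) has no partner → padded with NULL.
- v (venue_id=4, tag=RF) pairs with 1 row(s) of b.
- v (venue_id=2, tag=AX) has no partner → padded with NULL.
- v (venue_id=2, tag=AX) has no partner → padded with NULL.
Total: 1 matched + 4 padded = 5 rows.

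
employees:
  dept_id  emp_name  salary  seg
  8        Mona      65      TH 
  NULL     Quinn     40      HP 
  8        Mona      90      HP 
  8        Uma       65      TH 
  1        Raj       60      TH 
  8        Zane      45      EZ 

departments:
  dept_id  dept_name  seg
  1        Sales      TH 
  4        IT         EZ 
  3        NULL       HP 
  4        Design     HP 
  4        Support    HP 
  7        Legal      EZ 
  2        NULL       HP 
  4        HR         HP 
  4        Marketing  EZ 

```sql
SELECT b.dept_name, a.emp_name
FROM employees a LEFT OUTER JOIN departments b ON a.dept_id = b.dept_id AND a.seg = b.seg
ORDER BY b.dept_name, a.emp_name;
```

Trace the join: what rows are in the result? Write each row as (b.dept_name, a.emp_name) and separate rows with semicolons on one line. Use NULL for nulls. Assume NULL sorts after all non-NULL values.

(Sales, Raj); (NULL, Mona); (NULL, Mona); (NULL, Quinn); (NULL, Uma); (NULL, Zane)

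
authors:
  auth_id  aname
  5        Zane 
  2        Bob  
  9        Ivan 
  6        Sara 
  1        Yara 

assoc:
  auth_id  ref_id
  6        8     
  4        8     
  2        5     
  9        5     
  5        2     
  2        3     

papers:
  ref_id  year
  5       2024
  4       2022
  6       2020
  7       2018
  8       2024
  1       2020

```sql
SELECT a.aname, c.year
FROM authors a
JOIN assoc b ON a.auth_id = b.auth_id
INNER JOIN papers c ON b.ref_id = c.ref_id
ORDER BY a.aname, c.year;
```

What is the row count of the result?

Evaluate left to right. First `authors a INNER JOIN assoc b` on auth_id: 5 row(s).
Then INNER JOIN `papers c` on ref_id: keep only rows whose b.ref_id appears in c.
Result: 3 row(s).

3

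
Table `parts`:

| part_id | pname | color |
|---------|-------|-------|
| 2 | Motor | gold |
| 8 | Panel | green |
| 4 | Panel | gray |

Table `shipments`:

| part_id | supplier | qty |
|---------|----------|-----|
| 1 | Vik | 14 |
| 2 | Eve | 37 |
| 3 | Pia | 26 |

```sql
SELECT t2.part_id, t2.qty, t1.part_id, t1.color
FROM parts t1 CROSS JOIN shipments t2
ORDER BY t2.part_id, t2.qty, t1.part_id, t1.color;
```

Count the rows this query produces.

9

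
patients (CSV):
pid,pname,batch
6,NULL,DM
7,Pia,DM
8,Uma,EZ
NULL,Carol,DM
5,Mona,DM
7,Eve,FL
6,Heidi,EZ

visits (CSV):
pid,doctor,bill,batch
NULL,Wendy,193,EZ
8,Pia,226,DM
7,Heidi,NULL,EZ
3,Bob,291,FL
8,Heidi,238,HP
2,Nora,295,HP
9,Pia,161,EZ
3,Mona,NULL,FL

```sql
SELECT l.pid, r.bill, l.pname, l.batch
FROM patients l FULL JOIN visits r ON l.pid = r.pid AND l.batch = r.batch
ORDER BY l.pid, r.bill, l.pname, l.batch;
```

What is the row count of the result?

15

FULL OUTER JOIN keeps every row from both sides; unmatched rows get NULL for the other side's columns.
Matching on l.pid = r.pid AND l.batch = r.batch. A NULL in a compared column never satisfies the condition.
- l[0] pid=6, batch=DM → no match; kept with NULLs on the r side.
- l[1] pid=7, batch=DM → no match; kept with NULLs on the r side.
- l[2] pid=8, batch=EZ → no match; kept with NULLs on the r side.
- l[3] pid=NULL, batch=DM → no match; kept with NULLs on the r side.
- l[4] pid=5, batch=DM → no match; kept with NULLs on the r side.
- l[5] pid=7, batch=FL → no match; kept with NULLs on the r side.
- l[6] pid=6, batch=EZ → no match; kept with NULLs on the r side.
- 8 row(s) from r found no l partner → padded with NULL.
Total: 0 matched + 15 padded = 15 rows.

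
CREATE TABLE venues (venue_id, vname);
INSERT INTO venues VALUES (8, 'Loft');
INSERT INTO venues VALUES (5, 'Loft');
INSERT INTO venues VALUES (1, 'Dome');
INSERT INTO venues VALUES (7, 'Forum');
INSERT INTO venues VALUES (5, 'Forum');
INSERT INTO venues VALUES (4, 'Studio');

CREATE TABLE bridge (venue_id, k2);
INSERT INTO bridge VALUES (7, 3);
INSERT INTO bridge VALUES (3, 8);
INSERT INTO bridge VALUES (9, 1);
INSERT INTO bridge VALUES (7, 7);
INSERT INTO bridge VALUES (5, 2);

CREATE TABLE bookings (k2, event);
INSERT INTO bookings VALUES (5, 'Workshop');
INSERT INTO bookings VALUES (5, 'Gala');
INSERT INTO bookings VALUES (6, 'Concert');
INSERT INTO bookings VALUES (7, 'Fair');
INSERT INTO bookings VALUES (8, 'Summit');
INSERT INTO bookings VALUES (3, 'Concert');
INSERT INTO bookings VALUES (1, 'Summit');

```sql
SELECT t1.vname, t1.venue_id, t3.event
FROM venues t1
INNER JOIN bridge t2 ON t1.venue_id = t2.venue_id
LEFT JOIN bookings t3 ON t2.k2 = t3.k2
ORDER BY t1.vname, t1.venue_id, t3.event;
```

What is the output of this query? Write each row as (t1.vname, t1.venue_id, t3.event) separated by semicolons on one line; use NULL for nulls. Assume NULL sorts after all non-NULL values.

Step 1 — t1 INNER JOIN t2 on venue_id → 4 row(s).
Then LEFT JOIN `bookings t3` on k2: each of those 4 rows is kept; rows whose t2.k2 has no match in t3 get NULL for t3's columns.

(Forum, 5, NULL); (Forum, 7, Concert); (Forum, 7, Fair); (Loft, 5, NULL)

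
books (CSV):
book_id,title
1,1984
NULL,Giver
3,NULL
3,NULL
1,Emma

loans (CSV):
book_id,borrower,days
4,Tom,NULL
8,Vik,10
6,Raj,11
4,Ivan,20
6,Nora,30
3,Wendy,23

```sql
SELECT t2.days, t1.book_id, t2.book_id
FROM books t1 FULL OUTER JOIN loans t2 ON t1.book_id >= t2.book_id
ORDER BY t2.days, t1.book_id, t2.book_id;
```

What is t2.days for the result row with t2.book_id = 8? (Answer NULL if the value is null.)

10

FULL OUTER JOIN keeps every row from both sides; unmatched rows get NULL for the other side's columns.
Matching on t1.book_id >= t2.book_id. A NULL in a compared column never satisfies the condition.
- t1 (book_id=1) has no partner → padded with NULL.
- t1 (book_id=NULL) has no partner → padded with NULL.
- t1 (book_id=3) pairs with 1 row(s) of t2.
- t1 (book_id=3) pairs with 1 row(s) of t2.
- t1 (book_id=1) has no partner → padded with NULL.
- plus 5 unmatched t2 row(s), each kept with NULL t1 columns.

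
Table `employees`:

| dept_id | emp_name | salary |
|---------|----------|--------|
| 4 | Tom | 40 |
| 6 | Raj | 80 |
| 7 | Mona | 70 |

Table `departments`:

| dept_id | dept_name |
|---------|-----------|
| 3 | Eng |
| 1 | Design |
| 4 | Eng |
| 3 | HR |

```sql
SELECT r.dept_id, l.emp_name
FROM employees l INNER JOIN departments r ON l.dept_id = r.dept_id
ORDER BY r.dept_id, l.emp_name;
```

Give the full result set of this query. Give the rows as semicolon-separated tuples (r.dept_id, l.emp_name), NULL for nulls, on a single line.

INNER JOIN keeps only pairs where the ON condition holds.
Matching on l.dept_id = r.dept_id.
- l (dept_id=4) pairs with 1 row(s) of r.
- l (dept_id=6) has no partner → excluded.
- l (dept_id=7) has no partner → excluded.
After projecting and ordering:
r.dept_id | l.emp_name
4 | Tom

(4, Tom)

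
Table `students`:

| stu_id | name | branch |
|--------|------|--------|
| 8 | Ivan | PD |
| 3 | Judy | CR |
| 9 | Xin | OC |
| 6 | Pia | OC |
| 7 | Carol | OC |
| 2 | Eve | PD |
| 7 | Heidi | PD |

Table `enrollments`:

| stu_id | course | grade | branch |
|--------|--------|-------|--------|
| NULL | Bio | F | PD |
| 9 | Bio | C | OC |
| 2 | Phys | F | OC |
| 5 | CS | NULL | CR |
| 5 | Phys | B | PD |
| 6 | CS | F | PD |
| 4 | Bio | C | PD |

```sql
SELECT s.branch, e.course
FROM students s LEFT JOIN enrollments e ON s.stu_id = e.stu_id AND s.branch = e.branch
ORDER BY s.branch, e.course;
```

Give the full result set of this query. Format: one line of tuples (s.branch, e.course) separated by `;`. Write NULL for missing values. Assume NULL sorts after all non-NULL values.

LEFT JOIN keeps every row from `students`; unmatched rows get NULL for `enrollments`'s columns.
Matching on s.stu_id = e.stu_id AND s.branch = e.branch. A NULL in a compared column never satisfies the condition.
Matched pairs: 1; unmatched s rows kept: 6.

(CR, NULL); (OC, Bio); (OC, NULL); (OC, NULL); (PD, NULL); (PD, NULL); (PD, NULL)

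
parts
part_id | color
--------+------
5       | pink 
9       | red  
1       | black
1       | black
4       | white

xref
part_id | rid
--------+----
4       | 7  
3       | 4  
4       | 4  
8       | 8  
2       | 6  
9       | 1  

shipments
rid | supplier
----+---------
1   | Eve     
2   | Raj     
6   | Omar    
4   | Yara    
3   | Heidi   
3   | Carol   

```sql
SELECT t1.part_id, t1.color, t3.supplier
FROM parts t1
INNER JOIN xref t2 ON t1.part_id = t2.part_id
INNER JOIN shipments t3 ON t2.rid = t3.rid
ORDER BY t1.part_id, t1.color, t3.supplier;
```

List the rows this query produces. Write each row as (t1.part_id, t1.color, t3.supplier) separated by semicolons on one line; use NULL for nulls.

(4, white, Yara); (9, red, Eve)

Step 1 — t1 INNER JOIN t2 on part_id → 3 row(s).
Then INNER JOIN `shipments t3` on rid: keep only rows whose t2.rid appears in t3.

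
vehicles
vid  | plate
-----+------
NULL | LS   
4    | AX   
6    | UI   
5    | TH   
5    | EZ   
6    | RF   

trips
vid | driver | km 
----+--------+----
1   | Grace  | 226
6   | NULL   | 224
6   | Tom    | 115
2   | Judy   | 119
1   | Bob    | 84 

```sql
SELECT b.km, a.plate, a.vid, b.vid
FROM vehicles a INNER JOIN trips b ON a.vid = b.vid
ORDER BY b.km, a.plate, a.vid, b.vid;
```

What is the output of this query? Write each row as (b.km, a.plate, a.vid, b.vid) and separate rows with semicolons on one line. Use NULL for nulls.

INNER JOIN keeps only pairs where the ON condition holds.
Matching on a.vid = b.vid. A NULL in a compared column never satisfies the condition.
Matched pairs: 4.

(115, RF, 6, 6); (115, UI, 6, 6); (224, RF, 6, 6); (224, UI, 6, 6)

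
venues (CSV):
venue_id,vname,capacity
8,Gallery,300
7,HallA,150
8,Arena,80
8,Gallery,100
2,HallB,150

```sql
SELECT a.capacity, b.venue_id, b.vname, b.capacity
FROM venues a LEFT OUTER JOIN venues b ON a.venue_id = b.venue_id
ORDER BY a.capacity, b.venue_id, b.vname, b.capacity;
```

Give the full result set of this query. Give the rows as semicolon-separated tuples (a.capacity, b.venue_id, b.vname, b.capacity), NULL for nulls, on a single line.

(80, 8, Arena, 80); (80, 8, Gallery, 100); (80, 8, Gallery, 300); (100, 8, Arena, 80); (100, 8, Gallery, 100); (100, 8, Gallery, 300); (150, 2, HallB, 150); (150, 7, HallA, 150); (300, 8, Arena, 80); (300, 8, Gallery, 100); (300, 8, Gallery, 300)

LEFT JOIN keeps every row from `venues a`; unmatched rows get NULL for `venues b`'s columns.
Matching on a.venue_id = b.venue_id.
- a[0] venue_id=8 → 3 match(es) in b → 3 row(s).
- a[1] venue_id=7 → 1 match(es) in b → 1 row(s).
- a[2] venue_id=8 → 3 match(es) in b → 3 row(s).
- a[3] venue_id=8 → 3 match(es) in b → 3 row(s).
- a[4] venue_id=2 → 1 match(es) in b → 1 row(s).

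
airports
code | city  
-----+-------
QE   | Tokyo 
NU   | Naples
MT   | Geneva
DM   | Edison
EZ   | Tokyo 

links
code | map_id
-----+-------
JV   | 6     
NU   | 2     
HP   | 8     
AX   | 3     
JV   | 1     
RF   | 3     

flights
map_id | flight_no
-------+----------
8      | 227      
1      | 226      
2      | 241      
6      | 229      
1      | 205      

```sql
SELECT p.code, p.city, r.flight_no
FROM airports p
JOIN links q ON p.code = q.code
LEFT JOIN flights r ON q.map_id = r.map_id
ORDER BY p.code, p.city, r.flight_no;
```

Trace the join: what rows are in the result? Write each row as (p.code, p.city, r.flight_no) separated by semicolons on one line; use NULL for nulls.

Step 1 — p INNER JOIN q on code → 1 row(s).
Then LEFT JOIN `flights r` on map_id: each of those 1 rows is kept; rows whose q.map_id has no match in r get NULL for r's columns.

(NU, Naples, 241)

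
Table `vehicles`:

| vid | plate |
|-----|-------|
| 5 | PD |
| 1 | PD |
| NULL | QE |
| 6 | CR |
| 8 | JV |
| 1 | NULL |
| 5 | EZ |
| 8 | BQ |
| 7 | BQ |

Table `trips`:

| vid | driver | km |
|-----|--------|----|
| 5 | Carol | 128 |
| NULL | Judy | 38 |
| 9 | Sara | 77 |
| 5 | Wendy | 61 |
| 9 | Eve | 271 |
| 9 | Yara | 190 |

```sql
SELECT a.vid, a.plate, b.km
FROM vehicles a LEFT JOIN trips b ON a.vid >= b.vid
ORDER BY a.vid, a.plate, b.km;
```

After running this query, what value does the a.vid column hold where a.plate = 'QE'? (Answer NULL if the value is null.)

NULL

LEFT JOIN keeps every row from `vehicles`; unmatched rows get NULL for `trips`'s columns.
Matching on a.vid >= b.vid. A NULL in a compared column never satisfies the condition.
Matched pairs: 12; unmatched a rows kept: 3.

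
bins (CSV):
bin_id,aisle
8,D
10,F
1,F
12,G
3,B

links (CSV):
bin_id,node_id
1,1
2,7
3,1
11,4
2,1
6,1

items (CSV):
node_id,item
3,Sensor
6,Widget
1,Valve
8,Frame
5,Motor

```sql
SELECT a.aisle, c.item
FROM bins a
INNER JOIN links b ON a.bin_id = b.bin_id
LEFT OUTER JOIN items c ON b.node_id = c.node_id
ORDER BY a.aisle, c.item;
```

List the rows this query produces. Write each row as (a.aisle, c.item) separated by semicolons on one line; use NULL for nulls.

(B, Valve); (F, Valve)

Joins associate left-to-right: bins INNER JOIN links on bin_id gives 2 intermediate row(s).
Then LEFT JOIN `items c` on node_id: each of those 2 rows is kept; rows whose b.node_id has no match in c get NULL for c's columns.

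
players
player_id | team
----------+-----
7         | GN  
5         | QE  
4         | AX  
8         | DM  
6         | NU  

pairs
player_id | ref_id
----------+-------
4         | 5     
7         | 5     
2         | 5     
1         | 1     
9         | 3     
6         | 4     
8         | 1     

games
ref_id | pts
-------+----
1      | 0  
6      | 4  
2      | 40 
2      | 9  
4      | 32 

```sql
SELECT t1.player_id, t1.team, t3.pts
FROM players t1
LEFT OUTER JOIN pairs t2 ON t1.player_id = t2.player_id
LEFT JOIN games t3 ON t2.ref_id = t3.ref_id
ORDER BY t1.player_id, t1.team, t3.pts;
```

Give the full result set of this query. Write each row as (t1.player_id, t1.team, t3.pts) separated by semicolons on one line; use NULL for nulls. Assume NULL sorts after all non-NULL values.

(4, AX, NULL); (5, QE, NULL); (6, NU, 32); (7, GN, NULL); (8, DM, 0)

Step 1 — t1 LEFT JOIN t2 on player_id → 5 row(s).
Then LEFT JOIN `games t3` on ref_id: each of those 5 rows is kept; rows whose t2.ref_id has no match in t3 get NULL for t3's columns.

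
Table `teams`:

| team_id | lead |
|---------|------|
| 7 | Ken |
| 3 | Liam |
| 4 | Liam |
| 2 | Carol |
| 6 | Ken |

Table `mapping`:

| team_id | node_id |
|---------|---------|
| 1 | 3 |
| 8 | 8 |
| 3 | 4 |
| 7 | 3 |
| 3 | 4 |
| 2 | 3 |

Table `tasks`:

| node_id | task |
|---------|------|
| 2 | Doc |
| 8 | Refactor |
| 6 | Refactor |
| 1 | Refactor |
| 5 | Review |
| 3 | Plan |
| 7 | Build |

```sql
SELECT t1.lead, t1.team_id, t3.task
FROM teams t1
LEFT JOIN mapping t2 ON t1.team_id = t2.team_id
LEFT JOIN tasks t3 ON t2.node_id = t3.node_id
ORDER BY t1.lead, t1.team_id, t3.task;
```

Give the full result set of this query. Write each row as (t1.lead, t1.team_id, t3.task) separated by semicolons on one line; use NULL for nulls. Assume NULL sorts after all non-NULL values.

(Carol, 2, Plan); (Ken, 6, NULL); (Ken, 7, Plan); (Liam, 3, NULL); (Liam, 3, NULL); (Liam, 4, NULL)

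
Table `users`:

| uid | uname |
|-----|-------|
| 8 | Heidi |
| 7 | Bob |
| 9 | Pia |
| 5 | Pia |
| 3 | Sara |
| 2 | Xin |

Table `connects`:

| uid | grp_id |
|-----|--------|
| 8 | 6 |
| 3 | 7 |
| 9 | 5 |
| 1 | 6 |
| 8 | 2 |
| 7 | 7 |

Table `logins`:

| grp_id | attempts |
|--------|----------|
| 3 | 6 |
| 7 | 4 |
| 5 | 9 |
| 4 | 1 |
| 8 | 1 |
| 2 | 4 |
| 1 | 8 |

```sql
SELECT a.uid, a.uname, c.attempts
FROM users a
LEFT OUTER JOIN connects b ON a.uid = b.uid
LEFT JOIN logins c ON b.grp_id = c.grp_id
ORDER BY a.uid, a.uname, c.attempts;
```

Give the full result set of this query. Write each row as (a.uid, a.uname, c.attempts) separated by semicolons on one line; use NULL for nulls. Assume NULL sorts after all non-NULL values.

Evaluate left to right. First `users a LEFT JOIN connects b` on uid: 7 row(s).
Then LEFT JOIN `logins c` on grp_id: each of those 7 rows is kept; rows whose b.grp_id has no match in c get NULL for c's columns.

(2, Xin, NULL); (3, Sara, 4); (5, Pia, NULL); (7, Bob, 4); (8, Heidi, 4); (8, Heidi, NULL); (9, Pia, 9)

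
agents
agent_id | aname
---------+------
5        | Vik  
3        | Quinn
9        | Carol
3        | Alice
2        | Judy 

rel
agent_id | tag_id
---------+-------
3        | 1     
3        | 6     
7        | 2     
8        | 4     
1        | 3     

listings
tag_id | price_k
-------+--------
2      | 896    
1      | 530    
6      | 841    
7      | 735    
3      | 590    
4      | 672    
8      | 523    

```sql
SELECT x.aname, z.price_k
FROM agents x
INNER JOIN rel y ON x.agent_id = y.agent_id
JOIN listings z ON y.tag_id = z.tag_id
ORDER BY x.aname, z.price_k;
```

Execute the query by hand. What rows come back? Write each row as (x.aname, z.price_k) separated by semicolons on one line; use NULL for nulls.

(Alice, 530); (Alice, 841); (Quinn, 530); (Quinn, 841)

Evaluate left to right. First `agents x INNER JOIN rel y` on agent_id: 4 row(s).
Then INNER JOIN `listings z` on tag_id: keep only rows whose y.tag_id appears in z.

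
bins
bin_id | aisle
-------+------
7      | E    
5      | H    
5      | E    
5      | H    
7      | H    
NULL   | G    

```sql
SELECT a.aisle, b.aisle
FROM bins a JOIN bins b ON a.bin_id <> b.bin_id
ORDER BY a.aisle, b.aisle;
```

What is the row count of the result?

INNER JOIN keeps only pairs where the ON condition holds.
Matching on a.bin_id <> b.bin_id. A NULL in a compared column never satisfies the condition.
Matched pairs: 12.
Total: 12 rows.

12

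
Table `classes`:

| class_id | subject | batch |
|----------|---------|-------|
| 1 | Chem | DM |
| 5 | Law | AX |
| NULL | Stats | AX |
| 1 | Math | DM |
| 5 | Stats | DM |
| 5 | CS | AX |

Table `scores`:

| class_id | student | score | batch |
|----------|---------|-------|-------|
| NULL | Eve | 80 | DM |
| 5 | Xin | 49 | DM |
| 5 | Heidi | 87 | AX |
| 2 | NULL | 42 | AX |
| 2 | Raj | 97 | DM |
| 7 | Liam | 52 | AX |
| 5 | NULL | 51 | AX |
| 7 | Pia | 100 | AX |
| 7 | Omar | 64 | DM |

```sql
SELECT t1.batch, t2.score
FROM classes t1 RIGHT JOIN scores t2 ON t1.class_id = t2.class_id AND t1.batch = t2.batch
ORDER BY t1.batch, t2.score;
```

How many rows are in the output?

RIGHT JOIN keeps every row from `scores`; unmatched rows get NULL for `classes`'s columns.
Matching on t1.class_id = t2.class_id AND t1.batch = t2.batch. A NULL in a compared column never satisfies the condition.
- t1 (class_id=1, batch=DM) has no partner in t2.
- t1 (class_id=5, batch=AX) pairs with 2 row(s) of t2.
- t1 (class_id=NULL, batch=AX) has no partner in t2.
- t1 (class_id=1, batch=DM) has no partner in t2.
- t1 (class_id=5, batch=DM) pairs with 1 row(s) of t2.
- t1 (class_id=5, batch=AX) pairs with 2 row(s) of t2.
- 6 t2 row(s) had no t1 match → kept, t1 columns NULL.
Total: 5 matched + 6 padded = 11 rows.

11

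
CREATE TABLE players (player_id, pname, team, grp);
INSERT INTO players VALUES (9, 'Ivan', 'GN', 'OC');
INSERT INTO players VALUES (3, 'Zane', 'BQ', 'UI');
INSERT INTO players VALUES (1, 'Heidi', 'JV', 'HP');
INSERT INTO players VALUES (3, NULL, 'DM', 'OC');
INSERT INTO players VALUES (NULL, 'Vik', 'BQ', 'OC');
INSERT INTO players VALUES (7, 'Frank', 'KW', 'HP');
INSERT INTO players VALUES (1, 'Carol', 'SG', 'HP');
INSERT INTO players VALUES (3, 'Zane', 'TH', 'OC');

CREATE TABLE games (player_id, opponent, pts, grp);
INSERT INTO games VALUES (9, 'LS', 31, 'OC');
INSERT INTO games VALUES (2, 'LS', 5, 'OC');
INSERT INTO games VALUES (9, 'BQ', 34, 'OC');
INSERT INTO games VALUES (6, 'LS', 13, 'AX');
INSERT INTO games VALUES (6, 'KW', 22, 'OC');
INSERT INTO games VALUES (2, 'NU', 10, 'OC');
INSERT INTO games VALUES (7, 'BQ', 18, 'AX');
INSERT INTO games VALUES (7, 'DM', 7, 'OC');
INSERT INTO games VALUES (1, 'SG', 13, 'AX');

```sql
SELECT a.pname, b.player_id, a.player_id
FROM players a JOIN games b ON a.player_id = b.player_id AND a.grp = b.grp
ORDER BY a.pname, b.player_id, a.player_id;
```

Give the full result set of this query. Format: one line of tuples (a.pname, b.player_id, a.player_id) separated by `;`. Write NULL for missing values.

(Ivan, 9, 9); (Ivan, 9, 9)

INNER JOIN keeps only pairs where the ON condition holds.
Matching on a.player_id = b.player_id AND a.grp = b.grp. A NULL in a compared column never satisfies the condition.
Matched pairs: 2.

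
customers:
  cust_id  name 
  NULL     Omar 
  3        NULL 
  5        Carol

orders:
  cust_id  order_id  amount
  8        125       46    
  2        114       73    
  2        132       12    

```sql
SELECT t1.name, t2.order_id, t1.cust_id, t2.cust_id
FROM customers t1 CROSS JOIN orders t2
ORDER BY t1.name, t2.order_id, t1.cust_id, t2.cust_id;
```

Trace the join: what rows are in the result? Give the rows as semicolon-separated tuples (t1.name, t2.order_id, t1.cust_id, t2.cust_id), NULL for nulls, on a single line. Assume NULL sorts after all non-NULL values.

CROSS JOIN pairs every row of `customers` with every row of `orders`: 3 × 3 = 9 rows.
After projecting and ordering:
t1.name | t2.order_id | t1.cust_id | t2.cust_id
Carol | 114 | 5 | 2
Carol | 125 | 5 | 8
Carol | 132 | 5 | 2
Omar | 114 | NULL | 2
Omar | 125 | NULL | 8
Omar | 132 | NULL | 2
NULL | 114 | 3 | 2
NULL | 125 | 3 | 8
NULL | 132 | 3 | 2

(Carol, 114, 5, 2); (Carol, 125, 5, 8); (Carol, 132, 5, 2); (Omar, 114, NULL, 2); (Omar, 125, NULL, 8); (Omar, 132, NULL, 2); (NULL, 114, 3, 2); (NULL, 125, 3, 8); (NULL, 132, 3, 2)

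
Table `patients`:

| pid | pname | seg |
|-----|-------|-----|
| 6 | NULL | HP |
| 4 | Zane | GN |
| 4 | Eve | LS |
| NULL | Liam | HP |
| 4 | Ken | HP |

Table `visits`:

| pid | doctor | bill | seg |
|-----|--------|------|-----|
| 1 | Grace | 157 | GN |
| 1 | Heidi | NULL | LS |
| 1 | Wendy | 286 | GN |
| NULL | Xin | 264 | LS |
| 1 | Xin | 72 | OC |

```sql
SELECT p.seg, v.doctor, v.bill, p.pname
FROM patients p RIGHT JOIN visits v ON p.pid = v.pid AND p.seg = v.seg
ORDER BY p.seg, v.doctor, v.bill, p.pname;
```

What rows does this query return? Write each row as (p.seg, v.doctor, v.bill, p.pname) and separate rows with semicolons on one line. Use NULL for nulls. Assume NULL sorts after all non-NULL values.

(NULL, Grace, 157, NULL); (NULL, Heidi, NULL, NULL); (NULL, Wendy, 286, NULL); (NULL, Xin, 72, NULL); (NULL, Xin, 264, NULL)

RIGHT JOIN keeps every row from `visits`; unmatched rows get NULL for `patients`'s columns.
Matching on p.pid = v.pid AND p.seg = v.seg. A NULL in a compared column never satisfies the condition.
- p[0] pid=6, seg=HP → no match.
- p[1] pid=4, seg=GN → no match.
- p[2] pid=4, seg=LS → no match.
- p[3] pid=NULL, seg=HP → no match.
- p[4] pid=4, seg=HP → no match.
- 5 v row(s) had no p match → kept, p columns NULL.
After projecting and ordering:
p.seg | v.doctor | v.bill | p.pname
NULL | Grace | 157 | NULL
NULL | Heidi | NULL | NULL
NULL | Wendy | 286 | NULL
NULL | Xin | 72 | NULL
NULL | Xin | 264 | NULL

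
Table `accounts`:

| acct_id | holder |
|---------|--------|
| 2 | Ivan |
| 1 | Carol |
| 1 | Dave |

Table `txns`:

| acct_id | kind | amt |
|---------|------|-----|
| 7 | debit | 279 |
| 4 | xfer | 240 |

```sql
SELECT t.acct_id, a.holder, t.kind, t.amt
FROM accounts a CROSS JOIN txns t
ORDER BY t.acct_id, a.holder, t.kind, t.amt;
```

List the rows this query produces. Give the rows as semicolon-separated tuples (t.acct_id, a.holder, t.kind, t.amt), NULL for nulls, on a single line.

(4, Carol, xfer, 240); (4, Dave, xfer, 240); (4, Ivan, xfer, 240); (7, Carol, debit, 279); (7, Dave, debit, 279); (7, Ivan, debit, 279)

CROSS JOIN pairs every row of `accounts` with every row of `txns`: 3 × 2 = 6 rows.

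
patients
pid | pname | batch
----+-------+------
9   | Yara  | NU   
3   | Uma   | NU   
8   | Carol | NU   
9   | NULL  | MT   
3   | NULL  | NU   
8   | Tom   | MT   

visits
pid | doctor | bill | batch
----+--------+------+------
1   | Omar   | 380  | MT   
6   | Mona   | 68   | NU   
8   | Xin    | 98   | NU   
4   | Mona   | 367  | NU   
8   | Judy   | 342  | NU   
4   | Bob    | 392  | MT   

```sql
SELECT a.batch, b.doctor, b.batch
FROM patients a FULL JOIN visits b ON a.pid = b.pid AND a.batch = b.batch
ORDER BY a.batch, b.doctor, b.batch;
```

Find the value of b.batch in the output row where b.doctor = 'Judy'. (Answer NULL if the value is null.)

FULL OUTER JOIN keeps every row from both sides; unmatched rows get NULL for the other side's columns.
Matching on a.pid = b.pid AND a.batch = b.batch.
Matched pairs: 2; unmatched a rows kept: 5; unmatched b rows kept: 4.

NU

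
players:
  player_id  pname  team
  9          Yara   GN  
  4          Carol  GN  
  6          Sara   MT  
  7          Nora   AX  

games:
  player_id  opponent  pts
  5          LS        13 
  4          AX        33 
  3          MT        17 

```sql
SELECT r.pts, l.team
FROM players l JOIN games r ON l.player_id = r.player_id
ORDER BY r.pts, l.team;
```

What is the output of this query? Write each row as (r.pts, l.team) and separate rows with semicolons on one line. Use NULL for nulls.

(33, GN)

INNER JOIN keeps only pairs where the ON condition holds.
Matching on l.player_id = r.player_id.
- l[0] player_id=9 → no match; dropped.
- l[1] player_id=4 → 1 match(es) in r → 1 row(s).
- l[2] player_id=6 → no match; dropped.
- l[3] player_id=7 → no match; dropped.
After projecting and ordering:
r.pts | l.team
33 | GN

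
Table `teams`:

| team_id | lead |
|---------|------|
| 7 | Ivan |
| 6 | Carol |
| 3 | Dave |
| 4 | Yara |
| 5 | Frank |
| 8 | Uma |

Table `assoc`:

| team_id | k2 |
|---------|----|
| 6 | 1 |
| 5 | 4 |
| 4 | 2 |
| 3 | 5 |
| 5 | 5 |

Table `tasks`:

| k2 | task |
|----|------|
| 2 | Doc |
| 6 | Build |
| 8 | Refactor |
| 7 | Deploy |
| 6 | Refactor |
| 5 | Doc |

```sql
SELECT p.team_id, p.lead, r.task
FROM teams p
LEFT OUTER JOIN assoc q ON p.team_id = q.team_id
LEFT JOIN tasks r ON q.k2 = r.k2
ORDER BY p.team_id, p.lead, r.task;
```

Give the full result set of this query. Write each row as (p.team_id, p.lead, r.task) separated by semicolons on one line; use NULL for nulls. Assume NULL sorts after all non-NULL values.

Step 1 — p LEFT JOIN q on team_id → 7 row(s).
Then LEFT JOIN `tasks r` on k2: each of those 7 rows is kept; rows whose q.k2 has no match in r get NULL for r's columns.

(3, Dave, Doc); (4, Yara, Doc); (5, Frank, Doc); (5, Frank, NULL); (6, Carol, NULL); (7, Ivan, NULL); (8, Uma, NULL)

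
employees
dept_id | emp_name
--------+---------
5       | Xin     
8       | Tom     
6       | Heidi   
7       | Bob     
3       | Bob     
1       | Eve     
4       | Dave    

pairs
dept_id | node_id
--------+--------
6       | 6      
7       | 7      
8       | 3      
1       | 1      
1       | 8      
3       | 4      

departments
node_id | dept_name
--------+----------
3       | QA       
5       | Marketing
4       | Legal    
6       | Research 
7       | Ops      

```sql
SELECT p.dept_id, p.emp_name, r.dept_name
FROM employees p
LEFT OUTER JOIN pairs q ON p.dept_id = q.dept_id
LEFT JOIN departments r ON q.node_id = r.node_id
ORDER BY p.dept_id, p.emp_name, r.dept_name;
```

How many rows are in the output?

8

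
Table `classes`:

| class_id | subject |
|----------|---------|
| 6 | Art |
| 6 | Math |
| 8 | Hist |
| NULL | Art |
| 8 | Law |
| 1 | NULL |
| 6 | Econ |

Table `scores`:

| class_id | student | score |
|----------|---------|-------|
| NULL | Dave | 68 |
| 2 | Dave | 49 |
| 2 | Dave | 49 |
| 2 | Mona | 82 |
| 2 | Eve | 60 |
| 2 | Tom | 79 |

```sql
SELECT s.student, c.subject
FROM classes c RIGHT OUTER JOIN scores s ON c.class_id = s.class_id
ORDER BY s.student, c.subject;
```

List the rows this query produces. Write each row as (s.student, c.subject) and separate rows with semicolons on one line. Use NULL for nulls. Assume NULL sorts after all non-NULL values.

(Dave, NULL); (Dave, NULL); (Dave, NULL); (Eve, NULL); (Mona, NULL); (Tom, NULL)

RIGHT JOIN keeps every row from `scores`; unmatched rows get NULL for `classes`'s columns.
Matching on c.class_id = s.class_id. A NULL in a compared column never satisfies the condition.
- class_id=6: no matching s row.
- class_id=6: no matching s row.
- class_id=8: no matching s row.
- class_id=NULL: no matching s row.
- class_id=8: no matching s row.
- class_id=1: no matching s row.
- class_id=6: no matching s row.
- 6 s row(s) had no c match → kept, c columns NULL.
After projecting and ordering:
s.student | c.subject
Dave | NULL
Dave | NULL
Dave | NULL
Eve | NULL
Mona | NULL
Tom | NULL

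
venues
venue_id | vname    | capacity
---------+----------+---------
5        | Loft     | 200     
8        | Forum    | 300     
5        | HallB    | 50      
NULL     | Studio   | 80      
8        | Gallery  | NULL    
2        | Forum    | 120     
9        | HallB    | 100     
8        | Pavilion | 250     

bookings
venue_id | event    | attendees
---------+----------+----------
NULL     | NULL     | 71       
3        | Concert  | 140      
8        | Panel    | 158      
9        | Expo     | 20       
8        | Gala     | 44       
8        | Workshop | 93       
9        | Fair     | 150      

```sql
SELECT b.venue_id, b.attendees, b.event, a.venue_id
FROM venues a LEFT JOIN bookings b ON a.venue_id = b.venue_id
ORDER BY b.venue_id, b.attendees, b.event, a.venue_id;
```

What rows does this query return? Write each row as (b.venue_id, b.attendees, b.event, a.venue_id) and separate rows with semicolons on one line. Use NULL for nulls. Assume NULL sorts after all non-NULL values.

(8, 44, Gala, 8); (8, 44, Gala, 8); (8, 44, Gala, 8); (8, 93, Workshop, 8); (8, 93, Workshop, 8); (8, 93, Workshop, 8); (8, 158, Panel, 8); (8, 158, Panel, 8); (8, 158, Panel, 8); (9, 20, Expo, 9); (9, 150, Fair, 9); (NULL, NULL, NULL, 2); (NULL, NULL, NULL, 5); (NULL, NULL, NULL, 5); (NULL, NULL, NULL, NULL)

LEFT JOIN keeps every row from `venues`; unmatched rows get NULL for `bookings`'s columns.
Matching on a.venue_id = b.venue_id. A NULL in a compared column never satisfies the condition.
Matched pairs: 11; unmatched a rows kept: 4.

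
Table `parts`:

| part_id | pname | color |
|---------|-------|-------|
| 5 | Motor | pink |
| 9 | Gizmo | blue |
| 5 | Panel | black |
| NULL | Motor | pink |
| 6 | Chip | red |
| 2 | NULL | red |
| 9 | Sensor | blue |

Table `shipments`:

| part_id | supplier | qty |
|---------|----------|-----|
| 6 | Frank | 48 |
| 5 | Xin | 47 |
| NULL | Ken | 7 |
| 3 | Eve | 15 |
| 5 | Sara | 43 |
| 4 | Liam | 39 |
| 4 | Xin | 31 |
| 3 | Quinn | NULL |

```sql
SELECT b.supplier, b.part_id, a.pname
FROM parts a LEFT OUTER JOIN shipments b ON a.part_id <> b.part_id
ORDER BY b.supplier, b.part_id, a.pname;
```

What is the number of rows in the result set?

LEFT JOIN keeps every row from `parts`; unmatched rows get NULL for `shipments`'s columns.
Matching on a.part_id <> b.part_id. A NULL in a compared column never satisfies the condition.
- a[0] part_id=5 → 5 match(es) in b → 5 row(s).
- a[1] part_id=9 → 7 match(es) in b → 7 row(s).
- a[2] part_id=5 → 5 match(es) in b → 5 row(s).
- a[3] part_id=NULL → no match; kept with NULLs on the b side.
- a[4] part_id=6 → 6 match(es) in b → 6 row(s).
- a[5] part_id=2 → 7 match(es) in b → 7 row(s).
- a[6] part_id=9 → 7 match(es) in b → 7 row(s).
Total: 37 matched + 1 padded = 38 rows.

38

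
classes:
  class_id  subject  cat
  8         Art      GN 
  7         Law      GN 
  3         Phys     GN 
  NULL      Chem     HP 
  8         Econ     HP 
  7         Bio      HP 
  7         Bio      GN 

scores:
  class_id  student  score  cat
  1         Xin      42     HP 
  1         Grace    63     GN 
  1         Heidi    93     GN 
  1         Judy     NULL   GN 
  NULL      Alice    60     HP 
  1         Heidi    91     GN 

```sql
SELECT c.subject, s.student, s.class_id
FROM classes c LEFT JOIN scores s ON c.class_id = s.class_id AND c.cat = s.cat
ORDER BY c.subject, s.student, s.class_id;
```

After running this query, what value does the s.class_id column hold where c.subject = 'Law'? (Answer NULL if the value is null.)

NULL

LEFT JOIN keeps every row from `classes`; unmatched rows get NULL for `scores`'s columns.
Matching on c.class_id = s.class_id AND c.cat = s.cat. A NULL in a compared column never satisfies the condition.
Matched pairs: 0; unmatched c rows kept: 7.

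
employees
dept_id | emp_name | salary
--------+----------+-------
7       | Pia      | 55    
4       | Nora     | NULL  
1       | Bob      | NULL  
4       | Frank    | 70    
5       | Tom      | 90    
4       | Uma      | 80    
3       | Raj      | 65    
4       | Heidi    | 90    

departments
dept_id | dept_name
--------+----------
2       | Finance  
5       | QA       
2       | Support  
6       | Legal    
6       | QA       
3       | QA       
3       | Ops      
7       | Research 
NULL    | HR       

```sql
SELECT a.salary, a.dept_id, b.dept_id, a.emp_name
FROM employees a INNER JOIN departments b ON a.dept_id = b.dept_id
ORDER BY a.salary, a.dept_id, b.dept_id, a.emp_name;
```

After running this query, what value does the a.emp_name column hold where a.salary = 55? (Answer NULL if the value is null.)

Pia

INNER JOIN keeps only pairs where the ON condition holds.
Matching on a.dept_id = b.dept_id. A NULL in a compared column never satisfies the condition.
Matched pairs: 4.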